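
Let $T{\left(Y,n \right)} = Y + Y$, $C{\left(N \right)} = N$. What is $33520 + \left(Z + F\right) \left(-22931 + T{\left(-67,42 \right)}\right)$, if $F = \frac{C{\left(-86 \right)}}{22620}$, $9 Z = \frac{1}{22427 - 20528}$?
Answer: $\frac{433071961493}{12886614} \approx 33606.0$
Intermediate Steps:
$T{\left(Y,n \right)} = 2 Y$
$Z = \frac{1}{17091}$ ($Z = \frac{1}{9 \left(22427 - 20528\right)} = \frac{1}{9 \cdot 1899} = \frac{1}{9} \cdot \frac{1}{1899} = \frac{1}{17091} \approx 5.851 \cdot 10^{-5}$)
$F = - \frac{43}{11310}$ ($F = - \frac{86}{22620} = \left(-86\right) \frac{1}{22620} = - \frac{43}{11310} \approx -0.0038019$)
$33520 + \left(Z + F\right) \left(-22931 + T{\left(-67,42 \right)}\right) = 33520 + \left(\frac{1}{17091} - \frac{43}{11310}\right) \left(-22931 + 2 \left(-67\right)\right) = 33520 - \frac{241201 \left(-22931 - 134\right)}{64433070} = 33520 - - \frac{1112660213}{12886614} = 33520 + \frac{1112660213}{12886614} = \frac{433071961493}{12886614}$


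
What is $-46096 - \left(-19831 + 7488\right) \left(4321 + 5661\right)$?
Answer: $123161730$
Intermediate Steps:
$-46096 - \left(-19831 + 7488\right) \left(4321 + 5661\right) = -46096 - \left(-12343\right) 9982 = -46096 - -123207826 = -46096 + 123207826 = 123161730$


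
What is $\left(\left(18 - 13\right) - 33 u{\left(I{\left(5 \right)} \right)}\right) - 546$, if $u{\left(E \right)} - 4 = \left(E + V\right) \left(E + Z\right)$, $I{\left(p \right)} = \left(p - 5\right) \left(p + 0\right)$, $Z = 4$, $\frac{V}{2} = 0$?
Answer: $-673$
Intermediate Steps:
$V = 0$ ($V = 2 \cdot 0 = 0$)
$I{\left(p \right)} = p \left(-5 + p\right)$ ($I{\left(p \right)} = \left(-5 + p\right) p = p \left(-5 + p\right)$)
$u{\left(E \right)} = 4 + E \left(4 + E\right)$ ($u{\left(E \right)} = 4 + \left(E + 0\right) \left(E + 4\right) = 4 + E \left(4 + E\right)$)
$\left(\left(18 - 13\right) - 33 u{\left(I{\left(5 \right)} \right)}\right) - 546 = \left(\left(18 - 13\right) - 33 \left(4 + \left(5 \left(-5 + 5\right)\right)^{2} + 4 \cdot 5 \left(-5 + 5\right)\right)\right) - 546 = \left(5 - 33 \left(4 + \left(5 \cdot 0\right)^{2} + 4 \cdot 5 \cdot 0\right)\right) - 546 = \left(5 - 33 \left(4 + 0^{2} + 4 \cdot 0\right)\right) - 546 = \left(5 - 33 \left(4 + 0 + 0\right)\right) - 546 = \left(5 - 132\right) - 546 = -127 - 546 = -673$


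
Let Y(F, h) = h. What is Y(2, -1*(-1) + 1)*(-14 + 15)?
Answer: 2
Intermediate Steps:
Y(2, -1*(-1) + 1)*(-14 + 15) = (-1*(-1) + 1)*(-14 + 15) = (1 + 1)*1 = 2*1 = 2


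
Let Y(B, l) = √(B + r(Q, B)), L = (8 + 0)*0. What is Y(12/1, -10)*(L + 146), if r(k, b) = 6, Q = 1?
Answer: 438*√2 ≈ 619.43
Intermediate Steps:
L = 0 (L = 8*0 = 0)
Y(B, l) = √(6 + B) (Y(B, l) = √(B + 6) = √(6 + B))
Y(12/1, -10)*(L + 146) = √(6 + 12/1)*(0 + 146) = √(6 + 12*1)*146 = √(6 + 12)*146 = √18*146 = (3*√2)*146 = 438*√2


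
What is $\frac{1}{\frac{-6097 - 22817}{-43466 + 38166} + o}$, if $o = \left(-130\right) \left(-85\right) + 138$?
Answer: $\frac{2650}{29662657} \approx 8.9338 \cdot 10^{-5}$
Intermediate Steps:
$o = 11188$ ($o = 11050 + 138 = 11188$)
$\frac{1}{\frac{-6097 - 22817}{-43466 + 38166} + o} = \frac{1}{\frac{-6097 - 22817}{-43466 + 38166} + 11188} = \frac{1}{- \frac{28914}{-5300} + 11188} = \frac{1}{\left(-28914\right) \left(- \frac{1}{5300}\right) + 11188} = \frac{1}{\frac{14457}{2650} + 11188} = \frac{1}{\frac{29662657}{2650}} = \frac{2650}{29662657}$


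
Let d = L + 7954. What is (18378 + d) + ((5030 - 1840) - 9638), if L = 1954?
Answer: 21838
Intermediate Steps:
d = 9908 (d = 1954 + 7954 = 9908)
(18378 + d) + ((5030 - 1840) - 9638) = (18378 + 9908) + ((5030 - 1840) - 9638) = 28286 + (3190 - 9638) = 28286 - 6448 = 21838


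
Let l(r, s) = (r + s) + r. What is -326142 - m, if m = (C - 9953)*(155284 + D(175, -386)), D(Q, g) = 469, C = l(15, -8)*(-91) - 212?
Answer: 1894720609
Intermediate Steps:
l(r, s) = s + 2*r
C = -2214 (C = (-8 + 2*15)*(-91) - 212 = (-8 + 30)*(-91) - 212 = 22*(-91) - 212 = -2002 - 212 = -2214)
m = -1895046751 (m = (-2214 - 9953)*(155284 + 469) = -12167*155753 = -1895046751)
-326142 - m = -326142 - 1*(-1895046751) = -326142 + 1895046751 = 1894720609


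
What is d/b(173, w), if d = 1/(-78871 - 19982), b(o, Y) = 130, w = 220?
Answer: -1/12850890 ≈ -7.7816e-8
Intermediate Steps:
d = -1/98853 (d = 1/(-98853) = -1/98853 ≈ -1.0116e-5)
d/b(173, w) = -1/98853/130 = -1/98853*1/130 = -1/12850890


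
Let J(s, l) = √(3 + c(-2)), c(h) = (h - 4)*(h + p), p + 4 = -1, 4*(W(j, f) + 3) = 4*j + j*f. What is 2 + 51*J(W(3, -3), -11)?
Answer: 2 + 153*√5 ≈ 344.12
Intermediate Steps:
W(j, f) = -3 + j + f*j/4 (W(j, f) = -3 + (4*j + j*f)/4 = -3 + (4*j + f*j)/4 = -3 + (j + f*j/4) = -3 + j + f*j/4)
p = -5 (p = -4 - 1 = -5)
c(h) = (-5 + h)*(-4 + h) (c(h) = (h - 4)*(h - 5) = (-4 + h)*(-5 + h) = (-5 + h)*(-4 + h))
J(s, l) = 3*√5 (J(s, l) = √(3 + (20 + (-2)² - 9*(-2))) = √(3 + (20 + 4 + 18)) = √(3 + 42) = √45 = 3*√5)
2 + 51*J(W(3, -3), -11) = 2 + 51*(3*√5) = 2 + 153*√5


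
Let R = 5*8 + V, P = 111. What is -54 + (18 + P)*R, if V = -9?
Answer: 3945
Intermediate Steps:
R = 31 (R = 5*8 - 9 = 40 - 9 = 31)
-54 + (18 + P)*R = -54 + (18 + 111)*31 = -54 + 129*31 = -54 + 3999 = 3945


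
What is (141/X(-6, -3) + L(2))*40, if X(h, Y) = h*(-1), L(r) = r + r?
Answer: 1100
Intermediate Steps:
L(r) = 2*r
X(h, Y) = -h
(141/X(-6, -3) + L(2))*40 = (141/((-1*(-6))) + 2*2)*40 = (141/6 + 4)*40 = (141*(1/6) + 4)*40 = (47/2 + 4)*40 = (55/2)*40 = 1100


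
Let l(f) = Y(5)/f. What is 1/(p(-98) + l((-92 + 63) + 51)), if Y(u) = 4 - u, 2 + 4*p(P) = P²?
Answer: 11/26405 ≈ 0.00041659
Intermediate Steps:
p(P) = -½ + P²/4
l(f) = -1/f (l(f) = (4 - 1*5)/f = (4 - 5)/f = -1/f)
1/(p(-98) + l((-92 + 63) + 51)) = 1/((-½ + (¼)*(-98)²) - 1/((-92 + 63) + 51)) = 1/((-½ + (¼)*9604) - 1/(-29 + 51)) = 1/((-½ + 2401) - 1/22) = 1/(4801/2 - 1*1/22) = 1/(4801/2 - 1/22) = 1/(26405/11) = 11/26405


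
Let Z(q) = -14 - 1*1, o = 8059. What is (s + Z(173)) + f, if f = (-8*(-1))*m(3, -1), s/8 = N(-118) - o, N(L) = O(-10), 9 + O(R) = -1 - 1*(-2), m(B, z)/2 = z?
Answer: -64567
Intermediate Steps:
m(B, z) = 2*z
O(R) = -8 (O(R) = -9 + (-1 - 1*(-2)) = -9 + (-1 + 2) = -9 + 1 = -8)
N(L) = -8
Z(q) = -15 (Z(q) = -14 - 1 = -15)
s = -64536 (s = 8*(-8 - 1*8059) = 8*(-8 - 8059) = 8*(-8067) = -64536)
f = -16 (f = (-8*(-1))*(2*(-1)) = 8*(-2) = -16)
(s + Z(173)) + f = (-64536 - 15) - 16 = -64551 - 16 = -64567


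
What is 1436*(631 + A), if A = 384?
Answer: 1457540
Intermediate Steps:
1436*(631 + A) = 1436*(631 + 384) = 1436*1015 = 1457540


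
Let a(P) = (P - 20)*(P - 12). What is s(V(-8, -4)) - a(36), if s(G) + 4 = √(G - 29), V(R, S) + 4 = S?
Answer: -388 + I*√37 ≈ -388.0 + 6.0828*I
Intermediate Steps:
V(R, S) = -4 + S
a(P) = (-20 + P)*(-12 + P)
s(G) = -4 + √(-29 + G) (s(G) = -4 + √(G - 29) = -4 + √(-29 + G))
s(V(-8, -4)) - a(36) = (-4 + √(-29 + (-4 - 4))) - (240 + 36² - 32*36) = (-4 + √(-29 - 8)) - (240 + 1296 - 1152) = (-4 + √(-37)) - 1*384 = (-4 + I*√37) - 384 = -388 + I*√37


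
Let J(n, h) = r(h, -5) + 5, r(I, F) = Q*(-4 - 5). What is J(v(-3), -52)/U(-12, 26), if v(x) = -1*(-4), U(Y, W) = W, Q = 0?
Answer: 5/26 ≈ 0.19231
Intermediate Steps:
r(I, F) = 0 (r(I, F) = 0*(-4 - 5) = 0*(-9) = 0)
v(x) = 4
J(n, h) = 5 (J(n, h) = 0 + 5 = 5)
J(v(-3), -52)/U(-12, 26) = 5/26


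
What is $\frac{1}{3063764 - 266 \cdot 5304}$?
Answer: $\frac{1}{1652900} \approx 6.05 \cdot 10^{-7}$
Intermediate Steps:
$\frac{1}{3063764 - 266 \cdot 5304} = \frac{1}{3063764 - 1410864} = \frac{1}{1652900}$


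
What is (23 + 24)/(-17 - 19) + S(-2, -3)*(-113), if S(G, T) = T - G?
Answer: 4021/36 ≈ 111.69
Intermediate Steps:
(23 + 24)/(-17 - 19) + S(-2, -3)*(-113) = (23 + 24)/(-17 - 19) + (-3 - 1*(-2))*(-113) = 47/(-36) + (-3 + 2)*(-113) = 47*(-1/36) - 1*(-113) = -47/36 + 113 = 4021/36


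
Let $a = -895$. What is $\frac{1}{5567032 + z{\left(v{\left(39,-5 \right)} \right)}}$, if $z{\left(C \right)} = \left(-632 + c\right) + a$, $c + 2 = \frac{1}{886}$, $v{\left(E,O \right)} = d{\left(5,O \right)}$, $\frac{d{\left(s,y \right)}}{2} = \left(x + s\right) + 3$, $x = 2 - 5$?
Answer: $\frac{886}{4931035659} \approx 1.7968 \cdot 10^{-7}$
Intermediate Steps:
$x = -3$ ($x = 2 - 5 = -3$)
$d{\left(s,y \right)} = 2 s$ ($d{\left(s,y \right)} = 2 \left(\left(-3 + s\right) + 3\right) = 2 s$)
$v{\left(E,O \right)} = 10$ ($v{\left(E,O \right)} = 2 \cdot 5 = 10$)
$c = - \frac{1771}{886}$ ($c = -2 + \frac{1}{886} = - \frac{1771}{886} \approx -1.9989$)
$z{\left(C \right)} = - \frac{1354693}{886}$ ($z{\left(C \right)} = \left(-632 - \frac{1771}{886}\right) - 895 = - \frac{561723}{886} - 895 = - \frac{1354693}{886}$)
$\frac{1}{5567032 + z{\left(v{\left(39,-5 \right)} \right)}} = \frac{1}{5567032 - \frac{1354693}{886}} = \frac{1}{\frac{4931035659}{886}} = \frac{886}{4931035659}$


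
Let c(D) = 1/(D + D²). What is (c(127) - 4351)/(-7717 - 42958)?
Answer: 14145971/164754560 ≈ 0.085861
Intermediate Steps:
(c(127) - 4351)/(-7717 - 42958) = (1/(127*(1 + 127)) - 4351)/(-7717 - 42958) = ((1/127)/128 - 4351)/(-50675) = ((1/127)*(1/128) - 4351)*(-1/50675) = (1/16256 - 4351)*(-1/50675) = -70729855/16256*(-1/50675) = 14145971/164754560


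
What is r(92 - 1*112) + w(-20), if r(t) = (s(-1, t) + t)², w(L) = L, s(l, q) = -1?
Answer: 421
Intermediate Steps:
r(t) = (-1 + t)²
r(92 - 1*112) + w(-20) = (-1 + (92 - 1*112))² - 20 = (-1 + (92 - 112))² - 20 = (-1 - 20)² - 20 = (-21)² - 20 = 441 - 20 = 421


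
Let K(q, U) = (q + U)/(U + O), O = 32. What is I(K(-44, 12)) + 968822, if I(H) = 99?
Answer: 968921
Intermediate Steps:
K(q, U) = (U + q)/(32 + U) (K(q, U) = (q + U)/(U + 32) = (U + q)/(32 + U))
I(K(-44, 12)) + 968822 = 99 + 968822 = 968921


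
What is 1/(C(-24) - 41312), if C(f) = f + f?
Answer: -1/41360 ≈ -2.4178e-5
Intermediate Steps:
C(f) = 2*f
1/(C(-24) - 41312) = 1/(2*(-24) - 41312) = 1/(-48 - 41312) = 1/(-41360) = -1/41360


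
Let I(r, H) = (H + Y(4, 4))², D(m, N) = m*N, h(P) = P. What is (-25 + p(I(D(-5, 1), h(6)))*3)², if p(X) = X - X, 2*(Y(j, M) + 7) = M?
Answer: 625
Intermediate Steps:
Y(j, M) = -7 + M/2
D(m, N) = N*m
I(r, H) = (-5 + H)² (I(r, H) = (H + (-7 + (½)*4))² = (H + (-7 + 2))² = (H - 5)² = (-5 + H)²)
p(X) = 0
(-25 + p(I(D(-5, 1), h(6)))*3)² = (-25 + 0*3)² = (-25 + 0)² = (-25)² = 625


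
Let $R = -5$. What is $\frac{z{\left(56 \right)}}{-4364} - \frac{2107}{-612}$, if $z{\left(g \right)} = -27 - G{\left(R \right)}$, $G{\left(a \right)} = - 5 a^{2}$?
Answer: $\frac{2283743}{667692} \approx 3.4204$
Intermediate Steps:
$z{\left(g \right)} = 98$ ($z{\left(g \right)} = -27 - - 5 \left(-5\right)^{2} = -27 - \left(-5\right) 25 = -27 - -125 = -27 + 125 = 98$)
$\frac{z{\left(56 \right)}}{-4364} - \frac{2107}{-612} = \frac{98}{-4364} - \frac{2107}{-612} = 98 \left(- \frac{1}{4364}\right) - - \frac{2107}{612} = - \frac{49}{2182} + \frac{2107}{612} = \frac{2283743}{667692}$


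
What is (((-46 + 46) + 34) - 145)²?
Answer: 12321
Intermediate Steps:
(((-46 + 46) + 34) - 145)² = ((0 + 34) - 145)² = (34 - 145)² = (-111)² = 12321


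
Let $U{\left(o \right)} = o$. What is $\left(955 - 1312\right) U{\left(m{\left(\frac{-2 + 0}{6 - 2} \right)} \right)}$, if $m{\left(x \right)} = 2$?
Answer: $-714$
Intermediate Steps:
$\left(955 - 1312\right) U{\left(m{\left(\frac{-2 + 0}{6 - 2} \right)} \right)} = \left(955 - 1312\right) 2 = \left(-357\right) 2 = -714$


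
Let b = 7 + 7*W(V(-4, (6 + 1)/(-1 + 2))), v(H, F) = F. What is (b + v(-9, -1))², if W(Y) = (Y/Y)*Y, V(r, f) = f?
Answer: 3025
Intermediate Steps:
W(Y) = Y (W(Y) = 1*Y = Y)
b = 56 (b = 7 + 7*((6 + 1)/(-1 + 2)) = 7 + 7*(7/1) = 7 + 7*(7*1) = 7 + 7*7 = 7 + 49 = 56)
(b + v(-9, -1))² = (56 - 1)² = 55² = 3025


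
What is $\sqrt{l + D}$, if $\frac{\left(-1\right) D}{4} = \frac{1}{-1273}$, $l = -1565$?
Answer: $\frac{i \sqrt{2536122793}}{1273} \approx 39.56 i$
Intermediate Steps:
$D = \frac{4}{1273}$ ($D = - \frac{4}{-1273} = \left(-4\right) \left(- \frac{1}{1273}\right) = \frac{4}{1273} \approx 0.0031422$)
$\sqrt{l + D} = \sqrt{-1565 + \frac{4}{1273}} = \sqrt{- \frac{1992241}{1273}} = \frac{i \sqrt{2536122793}}{1273}$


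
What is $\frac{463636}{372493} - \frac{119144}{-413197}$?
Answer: $\frac{235953310284}{153912990121} \approx 1.533$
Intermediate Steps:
$\frac{463636}{372493} - \frac{119144}{-413197} = 463636 \cdot \frac{1}{372493} - - \frac{119144}{413197} = \frac{463636}{372493} + \frac{119144}{413197} = \frac{235953310284}{153912990121}$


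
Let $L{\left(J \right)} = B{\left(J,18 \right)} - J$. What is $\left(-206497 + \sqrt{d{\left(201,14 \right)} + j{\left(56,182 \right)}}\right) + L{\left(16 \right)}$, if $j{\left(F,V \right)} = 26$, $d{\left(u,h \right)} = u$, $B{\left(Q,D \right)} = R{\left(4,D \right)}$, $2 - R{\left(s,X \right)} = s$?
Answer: $-206515 + \sqrt{227} \approx -2.065 \cdot 10^{5}$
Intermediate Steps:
$R{\left(s,X \right)} = 2 - s$
$B{\left(Q,D \right)} = -2$ ($B{\left(Q,D \right)} = 2 - 4 = -2$)
$L{\left(J \right)} = -2 - J$
$\left(-206497 + \sqrt{d{\left(201,14 \right)} + j{\left(56,182 \right)}}\right) + L{\left(16 \right)} = \left(-206497 + \sqrt{201 + 26}\right) - 18 = \left(-206497 + \sqrt{227}\right) - 18 = -206515 + \sqrt{227}$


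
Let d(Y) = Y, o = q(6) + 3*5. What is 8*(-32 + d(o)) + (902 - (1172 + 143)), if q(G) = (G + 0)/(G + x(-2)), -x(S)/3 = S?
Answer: -545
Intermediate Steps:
x(S) = -3*S
q(G) = G/(6 + G) (q(G) = (G + 0)/(G - 3*(-2)) = G/(G + 6) = G/(6 + G))
o = 31/2 (o = 6/(6 + 6) + 3*5 = 6/12 + 15 = 6*(1/12) + 15 = ½ + 15 = 31/2 ≈ 15.500)
8*(-32 + d(o)) + (902 - (1172 + 143)) = 8*(-32 + 31/2) + (902 - (1172 + 143)) = 8*(-33/2) + (902 - 1*1315) = -132 + (902 - 1315) = -132 - 413 = -545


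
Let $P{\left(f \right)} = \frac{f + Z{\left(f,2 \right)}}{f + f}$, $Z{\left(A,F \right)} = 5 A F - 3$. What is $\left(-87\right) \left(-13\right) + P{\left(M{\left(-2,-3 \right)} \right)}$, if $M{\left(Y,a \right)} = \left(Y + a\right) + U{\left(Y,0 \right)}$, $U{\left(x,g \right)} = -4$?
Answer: $\frac{3410}{3} \approx 1136.7$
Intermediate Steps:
$M{\left(Y,a \right)} = -4 + Y + a$ ($M{\left(Y,a \right)} = \left(Y + a\right) - 4 = -4 + Y + a$)
$Z{\left(A,F \right)} = -3 + 5 A F$ ($Z{\left(A,F \right)} = 5 A F - 3 = -3 + 5 A F$)
$P{\left(f \right)} = \frac{-3 + 11 f}{2 f}$ ($P{\left(f \right)} = \frac{f + \left(-3 + 5 f 2\right)}{f + f} = \frac{f + \left(-3 + 10 f\right)}{2 f} = \left(-3 + 11 f\right) \frac{1}{2 f} = \frac{-3 + 11 f}{2 f}$)
$\left(-87\right) \left(-13\right) + P{\left(M{\left(-2,-3 \right)} \right)} = \left(-87\right) \left(-13\right) + \frac{-3 + 11 \left(-4 - 2 - 3\right)}{2 \left(-4 - 2 - 3\right)} = 1131 + \frac{-3 + 11 \left(-9\right)}{2 \left(-9\right)} = 1131 + \frac{1}{2} \left(- \frac{1}{9}\right) \left(-3 - 99\right) = 1131 + \frac{1}{2} \left(- \frac{1}{9}\right) \left(-102\right) = 1131 + \frac{17}{3} = \frac{3410}{3}$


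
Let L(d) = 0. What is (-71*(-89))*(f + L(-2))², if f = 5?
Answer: 157975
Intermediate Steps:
(-71*(-89))*(f + L(-2))² = (-71*(-89))*(5 + 0)² = 6319*5² = 6319*25 = 157975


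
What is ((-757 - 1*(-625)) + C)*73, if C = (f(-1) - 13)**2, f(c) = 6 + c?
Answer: -4964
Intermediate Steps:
C = 64 (C = ((6 - 1) - 13)**2 = (5 - 13)**2 = (-8)**2 = 64)
((-757 - 1*(-625)) + C)*73 = ((-757 - 1*(-625)) + 64)*73 = ((-757 + 625) + 64)*73 = (-132 + 64)*73 = -68*73 = -4964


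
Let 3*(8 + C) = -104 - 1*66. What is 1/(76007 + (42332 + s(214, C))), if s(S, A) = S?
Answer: 1/118553 ≈ 8.4350e-6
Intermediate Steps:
C = -194/3 (C = -8 + (-104 - 1*66)/3 = -8 + (-104 - 66)/3 = -8 + (⅓)*(-170) = -8 - 170/3 = -194/3 ≈ -64.667)
1/(76007 + (42332 + s(214, C))) = 1/(76007 + (42332 + 214)) = 1/(76007 + 42546) = 1/118553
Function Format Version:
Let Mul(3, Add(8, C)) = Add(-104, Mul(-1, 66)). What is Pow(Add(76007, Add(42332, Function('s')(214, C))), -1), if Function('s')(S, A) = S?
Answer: Rational(1, 118553) ≈ 8.4350e-6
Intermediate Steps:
C = Rational(-194, 3) (C = Add(-8, Mul(Rational(1, 3), Add(-104, Mul(-1, 66)))) = Add(-8, Mul(Rational(1, 3), Add(-104, -66))) = Add(-8, Mul(Rational(1, 3), -170)) = Add(-8, Rational(-170, 3)) = Rational(-194, 3) ≈ -64.667)
Pow(Add(76007, Add(42332, Function('s')(214, C))), -1) = Pow(Add(76007, Add(42332, 214)), -1) = Pow(Add(76007, 42546), -1) = Pow(118553, -1) = Rational(1, 118553)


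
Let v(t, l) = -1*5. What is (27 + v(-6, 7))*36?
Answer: 792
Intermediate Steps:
v(t, l) = -5
(27 + v(-6, 7))*36 = (27 - 5)*36 = 22*36 = 792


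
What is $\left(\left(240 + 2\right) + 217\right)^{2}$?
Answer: $210681$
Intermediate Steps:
$\left(\left(240 + 2\right) + 217\right)^{2} = \left(242 + 217\right)^{2} = 459^{2} = 210681$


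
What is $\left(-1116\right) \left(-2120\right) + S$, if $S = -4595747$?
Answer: $-2229827$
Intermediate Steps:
$\left(-1116\right) \left(-2120\right) + S = \left(-1116\right) \left(-2120\right) - 4595747 = 2365920 - 4595747 = -2229827$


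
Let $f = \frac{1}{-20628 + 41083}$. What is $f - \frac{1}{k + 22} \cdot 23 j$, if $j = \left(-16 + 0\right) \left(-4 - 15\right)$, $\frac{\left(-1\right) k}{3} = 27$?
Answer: $\frac{143021419}{1206845} \approx 118.51$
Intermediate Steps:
$f = \frac{1}{20455} \approx 4.8888 \cdot 10^{-5}$
$k = -81$ ($k = \left(-3\right) 27 = -81$)
$j = 304$ ($j = \left(-16\right) \left(-19\right) = 304$)
$f - \frac{1}{k + 22} \cdot 23 j = \frac{1}{20455} - \frac{1}{-81 + 22} \cdot 23 \cdot 304 = \frac{1}{20455} - \frac{1}{-59} \cdot 23 \cdot 304 = \frac{1}{20455} - \left(- \frac{1}{59}\right) 23 \cdot 304 = \frac{1}{20455} - \left(- \frac{23}{59}\right) 304 = \frac{1}{20455} - - \frac{6992}{59} = \frac{1}{20455} + \frac{6992}{59} = \frac{143021419}{1206845}$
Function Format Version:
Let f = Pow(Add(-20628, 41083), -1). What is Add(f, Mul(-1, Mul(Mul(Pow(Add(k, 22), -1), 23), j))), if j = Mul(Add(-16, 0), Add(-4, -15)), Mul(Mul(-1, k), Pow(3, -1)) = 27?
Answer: Rational(143021419, 1206845) ≈ 118.51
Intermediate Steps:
f = Rational(1, 20455) (f = Pow(20455, -1) = Rational(1, 20455) ≈ 4.8888e-5)
k = -81 (k = Mul(-3, 27) = -81)
j = 304 (j = Mul(-16, -19) = 304)
Add(f, Mul(-1, Mul(Mul(Pow(Add(k, 22), -1), 23), j))) = Add(Rational(1, 20455), Mul(-1, Mul(Mul(Pow(Add(-81, 22), -1), 23), 304))) = Add(Rational(1, 20455), Mul(-1, Mul(Mul(Pow(-59, -1), 23), 304))) = Add(Rational(1, 20455), Mul(-1, Mul(Mul(Rational(-1, 59), 23), 304))) = Add(Rational(1, 20455), Mul(-1, Mul(Rational(-23, 59), 304))) = Add(Rational(1, 20455), Mul(-1, Rational(-6992, 59))) = Add(Rational(1, 20455), Rational(6992, 59)) = Rational(143021419, 1206845)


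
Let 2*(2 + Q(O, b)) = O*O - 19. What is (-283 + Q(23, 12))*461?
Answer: -13830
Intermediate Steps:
Q(O, b) = -23/2 + O**2/2 (Q(O, b) = -2 + (O*O - 19)/2 = -2 + (O**2 - 19)/2 = -2 + (-19 + O**2)/2 = -2 + (-19/2 + O**2/2) = -23/2 + O**2/2)
(-283 + Q(23, 12))*461 = (-283 + (-23/2 + (1/2)*23**2))*461 = (-283 + (-23/2 + (1/2)*529))*461 = (-283 + (-23/2 + 529/2))*461 = (-283 + 253)*461 = -30*461 = -13830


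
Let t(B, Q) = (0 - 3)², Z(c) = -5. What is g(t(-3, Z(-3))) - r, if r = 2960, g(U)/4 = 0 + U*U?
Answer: -2636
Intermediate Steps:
t(B, Q) = 9 (t(B, Q) = (-3)² = 9)
g(U) = 4*U² (g(U) = 4*(0 + U*U) = 4*(0 + U²) = 4*U²)
g(t(-3, Z(-3))) - r = 4*9² - 1*2960 = 4*81 - 2960 = 324 - 2960 = -2636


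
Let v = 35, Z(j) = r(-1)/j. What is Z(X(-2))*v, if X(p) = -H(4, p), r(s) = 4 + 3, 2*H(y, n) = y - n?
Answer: -245/3 ≈ -81.667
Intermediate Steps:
H(y, n) = y/2 - n/2 (H(y, n) = (y - n)/2 = y/2 - n/2)
r(s) = 7
X(p) = -2 + p/2 (X(p) = -((½)*4 - p/2) = -(2 - p/2) = -2 + p/2)
Z(j) = 7/j
Z(X(-2))*v = (7/(-2 + (½)*(-2)))*35 = (7/(-2 - 1))*35 = (7/(-3))*35 = (7*(-⅓))*35 = -7/3*35 = -245/3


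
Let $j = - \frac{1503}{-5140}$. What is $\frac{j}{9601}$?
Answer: $\frac{1503}{49349140} \approx 3.0456 \cdot 10^{-5}$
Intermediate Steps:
$j = \frac{1503}{5140}$ ($j = \left(-1503\right) \left(- \frac{1}{5140}\right) = \frac{1503}{5140} \approx 0.29241$)
$\frac{j}{9601} = \frac{1503}{5140 \cdot 9601} = \frac{1503}{5140} \cdot \frac{1}{9601} = \frac{1503}{49349140}$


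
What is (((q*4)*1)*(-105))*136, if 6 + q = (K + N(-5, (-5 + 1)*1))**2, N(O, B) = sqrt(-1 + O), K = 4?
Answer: -228480 - 456960*I*sqrt(6) ≈ -2.2848e+5 - 1.1193e+6*I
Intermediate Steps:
q = -6 + (4 + I*sqrt(6))**2 (q = -6 + (4 + sqrt(-1 - 5))**2 = -6 + (4 + sqrt(-6))**2 = -6 + (4 + I*sqrt(6))**2 ≈ 4.0 + 19.596*I)
(((q*4)*1)*(-105))*136 = ((((4 + 8*I*sqrt(6))*4)*1)*(-105))*136 = (((16 + 32*I*sqrt(6))*1)*(-105))*136 = ((16 + 32*I*sqrt(6))*(-105))*136 = (-1680 - 3360*I*sqrt(6))*136 = -228480 - 456960*I*sqrt(6)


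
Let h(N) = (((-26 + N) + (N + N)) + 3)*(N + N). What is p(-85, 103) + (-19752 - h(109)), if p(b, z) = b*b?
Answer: -78799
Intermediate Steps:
h(N) = 2*N*(-23 + 3*N) (h(N) = (((-26 + N) + 2*N) + 3)*(2*N) = ((-26 + 3*N) + 3)*(2*N) = (-23 + 3*N)*(2*N) = 2*N*(-23 + 3*N))
p(b, z) = b²
p(-85, 103) + (-19752 - h(109)) = (-85)² + (-19752 - 2*109*(-23 + 3*109)) = 7225 + (-19752 - 2*109*(-23 + 327)) = 7225 + (-19752 - 2*109*304) = 7225 + (-19752 - 1*66272) = 7225 + (-19752 - 66272) = 7225 - 86024 = -78799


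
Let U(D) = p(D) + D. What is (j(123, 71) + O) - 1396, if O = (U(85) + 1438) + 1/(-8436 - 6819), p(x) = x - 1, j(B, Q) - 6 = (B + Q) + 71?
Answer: 7352909/15255 ≈ 482.00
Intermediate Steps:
j(B, Q) = 77 + B + Q (j(B, Q) = 6 + ((B + Q) + 71) = 6 + (71 + B + Q) = 77 + B + Q)
p(x) = -1 + x
U(D) = -1 + 2*D (U(D) = (-1 + D) + D = -1 + 2*D)
O = 24514784/15255 (O = ((-1 + 2*85) + 1438) + 1/(-8436 - 6819) = ((-1 + 170) + 1438) + 1/(-15255) = (169 + 1438) - 1/15255 = 1607 - 1/15255 = 24514784/15255 ≈ 1607.0)
(j(123, 71) + O) - 1396 = ((77 + 123 + 71) + 24514784/15255) - 1396 = (271 + 24514784/15255) - 1396 = 28648889/15255 - 1396 = 7352909/15255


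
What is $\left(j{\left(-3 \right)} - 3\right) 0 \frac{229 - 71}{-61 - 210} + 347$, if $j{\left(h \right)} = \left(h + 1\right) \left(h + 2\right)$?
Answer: $347$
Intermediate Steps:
$j{\left(h \right)} = \left(1 + h\right) \left(2 + h\right)$
$\left(j{\left(-3 \right)} - 3\right) 0 \frac{229 - 71}{-61 - 210} + 347 = \left(\left(2 + \left(-3\right)^{2} + 3 \left(-3\right)\right) - 3\right) 0 \frac{229 - 71}{-61 - 210} + 347 = \left(\left(2 + 9 - 9\right) - 3\right) 0 \frac{158}{-271} + 347 = \left(2 - 3\right) 0 \cdot 158 \left(- \frac{1}{271}\right) + 347 = \left(-1\right) 0 \left(- \frac{158}{271}\right) + 347 = 0 \left(- \frac{158}{271}\right) + 347 = 0 + 347 = 347$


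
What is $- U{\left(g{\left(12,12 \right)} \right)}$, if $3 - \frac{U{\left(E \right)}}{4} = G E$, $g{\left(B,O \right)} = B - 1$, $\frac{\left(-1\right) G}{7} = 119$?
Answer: $-36664$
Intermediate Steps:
$G = -833$ ($G = \left(-7\right) 119 = -833$)
$g{\left(B,O \right)} = -1 + B$
$U{\left(E \right)} = 12 + 3332 E$ ($U{\left(E \right)} = 12 - 4 \left(- 833 E\right) = 12 + 3332 E$)
$- U{\left(g{\left(12,12 \right)} \right)} = - (12 + 3332 \left(-1 + 12\right)) = - (12 + 3332 \cdot 11) = - (12 + 36652) = \left(-1\right) 36664 = -36664$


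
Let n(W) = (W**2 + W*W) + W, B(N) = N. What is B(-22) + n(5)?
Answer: 33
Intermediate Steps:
n(W) = W + 2*W**2 (n(W) = (W**2 + W**2) + W = 2*W**2 + W = W + 2*W**2)
B(-22) + n(5) = -22 + 5*(1 + 2*5) = -22 + 5*(1 + 10) = -22 + 5*11 = -22 + 55 = 33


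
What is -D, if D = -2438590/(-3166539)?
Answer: -2438590/3166539 ≈ -0.77011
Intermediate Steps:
D = 2438590/3166539 (D = -2438590*(-1/3166539) = 2438590/3166539 ≈ 0.77011)
-D = -1*2438590/3166539 = -2438590/3166539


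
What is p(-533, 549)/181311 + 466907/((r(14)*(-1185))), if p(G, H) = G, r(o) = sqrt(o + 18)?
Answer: -41/13947 - 466907*sqrt(2)/9480 ≈ -69.656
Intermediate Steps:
r(o) = sqrt(18 + o)
p(-533, 549)/181311 + 466907/((r(14)*(-1185))) = -533/181311 + 466907/((sqrt(18 + 14)*(-1185))) = -533*1/181311 + 466907/((sqrt(32)*(-1185))) = -41/13947 + 466907/(((4*sqrt(2))*(-1185))) = -41/13947 + 466907/((-4740*sqrt(2))) = -41/13947 + 466907*(-sqrt(2)/9480) = -41/13947 - 466907*sqrt(2)/9480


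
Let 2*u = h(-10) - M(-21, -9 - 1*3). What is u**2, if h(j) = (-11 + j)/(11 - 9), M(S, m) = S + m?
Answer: 2025/16 ≈ 126.56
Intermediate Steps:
h(j) = -11/2 + j/2 (h(j) = (-11 + j)/2 = (-11 + j)*(1/2) = -11/2 + j/2)
u = 45/4 (u = ((-11/2 + (1/2)*(-10)) - (-21 + (-9 - 1*3)))/2 = ((-11/2 - 5) - (-21 + (-9 - 3)))/2 = (-21/2 - (-21 - 12))/2 = (-21/2 - 1*(-33))/2 = (-21/2 + 33)/2 = (1/2)*(45/2) = 45/4 ≈ 11.250)
u**2 = (45/4)**2 = 2025/16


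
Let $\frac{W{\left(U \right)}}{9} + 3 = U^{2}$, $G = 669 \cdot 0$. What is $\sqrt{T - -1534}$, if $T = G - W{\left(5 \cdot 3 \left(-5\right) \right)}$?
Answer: $2 i \sqrt{12266} \approx 221.5 i$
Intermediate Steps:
$G = 0$
$W{\left(U \right)} = -27 + 9 U^{2}$
$T = -50598$ ($T = 0 - \left(-27 + 9 \left(5 \cdot 3 \left(-5\right)\right)^{2}\right) = 0 - \left(-27 + 9 \left(15 \left(-5\right)\right)^{2}\right) = 0 - \left(-27 + 9 \left(-75\right)^{2}\right) = 0 - \left(-27 + 9 \cdot 5625\right) = 0 - \left(-27 + 50625\right) = 0 - 50598 = -50598$)
$\sqrt{T - -1534} = \sqrt{-50598 - -1534} = \sqrt{-50598 + 1534} = \sqrt{-49064} = 2 i \sqrt{12266}$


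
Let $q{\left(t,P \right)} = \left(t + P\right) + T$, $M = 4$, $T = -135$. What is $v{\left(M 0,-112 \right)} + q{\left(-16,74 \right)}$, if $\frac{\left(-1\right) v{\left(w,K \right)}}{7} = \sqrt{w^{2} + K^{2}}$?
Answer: $-861$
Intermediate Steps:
$q{\left(t,P \right)} = -135 + P + t$ ($q{\left(t,P \right)} = \left(t + P\right) - 135 = \left(P + t\right) - 135 = -135 + P + t$)
$v{\left(w,K \right)} = - 7 \sqrt{K^{2} + w^{2}}$ ($v{\left(w,K \right)} = - 7 \sqrt{w^{2} + K^{2}} = - 7 \sqrt{K^{2} + w^{2}}$)
$v{\left(M 0,-112 \right)} + q{\left(-16,74 \right)} = - 7 \sqrt{\left(-112\right)^{2} + \left(4 \cdot 0\right)^{2}} - 77 = - 7 \sqrt{12544 + 0^{2}} - 77 = - 7 \sqrt{12544 + 0} - 77 = - 7 \sqrt{12544} - 77 = \left(-7\right) 112 - 77 = -784 - 77 = -861$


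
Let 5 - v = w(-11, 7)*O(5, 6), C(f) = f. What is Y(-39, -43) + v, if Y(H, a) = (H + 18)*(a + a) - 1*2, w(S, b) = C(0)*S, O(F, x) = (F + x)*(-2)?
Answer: 1809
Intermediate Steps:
O(F, x) = -2*F - 2*x
w(S, b) = 0 (w(S, b) = 0*S = 0)
v = 5 (v = 5 - 0*(-2*5 - 2*6) = 5 - 0*(-10 - 12) = 5 - 0*(-22) = 5 - 1*0 = 5 + 0 = 5)
Y(H, a) = -2 + 2*a*(18 + H) (Y(H, a) = (18 + H)*(2*a) - 2 = 2*a*(18 + H) - 2 = -2 + 2*a*(18 + H))
Y(-39, -43) + v = (-2 + 36*(-43) + 2*(-39)*(-43)) + 5 = (-2 - 1548 + 3354) + 5 = 1804 + 5 = 1809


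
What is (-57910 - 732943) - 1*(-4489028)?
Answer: 3698175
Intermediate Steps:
(-57910 - 732943) - 1*(-4489028) = -790853 + 4489028 = 3698175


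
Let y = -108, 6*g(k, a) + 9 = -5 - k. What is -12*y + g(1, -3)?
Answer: 2587/2 ≈ 1293.5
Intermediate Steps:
g(k, a) = -7/3 - k/6 (g(k, a) = -3/2 + (-5 - k)/6 = -3/2 + (-⅚ - k/6) = -7/3 - k/6)
-12*y + g(1, -3) = -12*(-108) + (-7/3 - ⅙*1) = 1296 + (-7/3 - ⅙) = 1296 - 5/2 = 2587/2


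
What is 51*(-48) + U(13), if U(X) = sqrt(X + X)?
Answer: -2448 + sqrt(26) ≈ -2442.9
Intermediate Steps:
U(X) = sqrt(2)*sqrt(X) (U(X) = sqrt(2*X) = sqrt(2)*sqrt(X))
51*(-48) + U(13) = 51*(-48) + sqrt(2)*sqrt(13) = -2448 + sqrt(26)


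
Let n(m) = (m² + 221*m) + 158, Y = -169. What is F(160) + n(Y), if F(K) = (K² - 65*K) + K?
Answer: 6730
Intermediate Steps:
F(K) = K² - 64*K
n(m) = 158 + m² + 221*m
F(160) + n(Y) = 160*(-64 + 160) + (158 + (-169)² + 221*(-169)) = 160*96 + (158 + 28561 - 37349) = 15360 - 8630 = 6730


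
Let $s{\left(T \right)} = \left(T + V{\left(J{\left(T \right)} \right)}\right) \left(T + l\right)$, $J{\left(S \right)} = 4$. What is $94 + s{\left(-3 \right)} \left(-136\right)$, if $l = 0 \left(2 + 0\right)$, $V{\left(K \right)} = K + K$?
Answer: $2134$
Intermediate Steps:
$V{\left(K \right)} = 2 K$
$l = 0$ ($l = 0 \cdot 2 = 0$)
$s{\left(T \right)} = T \left(8 + T\right)$ ($s{\left(T \right)} = \left(T + 2 \cdot 4\right) \left(T + 0\right) = \left(T + 8\right) T = \left(8 + T\right) T = T \left(8 + T\right)$)
$94 + s{\left(-3 \right)} \left(-136\right) = 94 + - 3 \left(8 - 3\right) \left(-136\right) = 94 + \left(-3\right) 5 \left(-136\right) = 94 - -2040 = 94 + 2040 = 2134$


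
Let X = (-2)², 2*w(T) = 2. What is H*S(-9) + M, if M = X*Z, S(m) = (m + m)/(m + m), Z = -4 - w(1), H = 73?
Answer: 53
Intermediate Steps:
w(T) = 1 (w(T) = (½)*2 = 1)
Z = -5 (Z = -4 - 1*1 = -4 - 1 = -5)
S(m) = 1 (S(m) = (2*m)/((2*m)) = (2*m)*(1/(2*m)) = 1)
X = 4
M = -20 (M = 4*(-5) = -20)
H*S(-9) + M = 73*1 - 20 = 73 - 20 = 53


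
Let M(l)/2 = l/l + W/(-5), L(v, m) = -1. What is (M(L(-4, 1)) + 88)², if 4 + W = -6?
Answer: 8836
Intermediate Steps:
W = -10 (W = -4 - 6 = -10)
M(l) = 6 (M(l) = 2*(l/l - 10/(-5)) = 2*(1 - 10*(-⅕)) = 2*(1 + 2) = 2*3 = 6)
(M(L(-4, 1)) + 88)² = (6 + 88)² = 94² = 8836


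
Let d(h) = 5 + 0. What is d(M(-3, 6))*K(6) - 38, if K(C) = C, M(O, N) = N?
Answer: -8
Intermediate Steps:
d(h) = 5
d(M(-3, 6))*K(6) - 38 = 5*6 - 38 = 30 - 38 = -8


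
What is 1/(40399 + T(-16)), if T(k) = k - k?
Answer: 1/40399 ≈ 2.4753e-5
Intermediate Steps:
T(k) = 0
1/(40399 + T(-16)) = 1/(40399 + 0) = 1/40399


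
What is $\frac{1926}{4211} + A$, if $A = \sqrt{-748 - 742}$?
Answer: $\frac{1926}{4211} + i \sqrt{1490} \approx 0.45737 + 38.601 i$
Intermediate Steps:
$A = i \sqrt{1490}$ ($A = \sqrt{-1490} = i \sqrt{1490} \approx 38.601 i$)
$\frac{1926}{4211} + A = \frac{1926}{4211} + i \sqrt{1490}$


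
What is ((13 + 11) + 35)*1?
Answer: 59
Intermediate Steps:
((13 + 11) + 35)*1 = (24 + 35)*1 = 59*1 = 59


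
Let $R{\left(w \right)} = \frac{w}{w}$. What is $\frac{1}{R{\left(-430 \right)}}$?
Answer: $1$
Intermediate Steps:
$R{\left(w \right)} = 1$
$\frac{1}{R{\left(-430 \right)}} = 1^{-1} = 1$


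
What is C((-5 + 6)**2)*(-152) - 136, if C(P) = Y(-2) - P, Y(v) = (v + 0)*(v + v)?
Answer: -1200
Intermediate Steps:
Y(v) = 2*v**2 (Y(v) = v*(2*v) = 2*v**2)
C(P) = 8 - P (C(P) = 2*(-2)**2 - P = 2*4 - P = 8 - P)
C((-5 + 6)**2)*(-152) - 136 = (8 - (-5 + 6)**2)*(-152) - 136 = (8 - 1*1**2)*(-152) - 136 = (8 - 1*1)*(-152) - 136 = (8 - 1)*(-152) - 136 = 7*(-152) - 136 = -1064 - 136 = -1200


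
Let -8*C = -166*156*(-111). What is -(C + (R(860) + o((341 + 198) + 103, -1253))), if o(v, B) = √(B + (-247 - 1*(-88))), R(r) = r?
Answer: 358447 - 2*I*√353 ≈ 3.5845e+5 - 37.577*I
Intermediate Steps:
o(v, B) = √(-159 + B) (o(v, B) = √(B + (-247 + 88)) = √(B - 159) = √(-159 + B))
C = -359307 (C = -(-166*156)*(-111)/8 = -(-3237)*(-111) = -⅛*2874456 = -359307)
-(C + (R(860) + o((341 + 198) + 103, -1253))) = -(-359307 + (860 + √(-159 - 1253))) = -(-359307 + (860 + √(-1412))) = -(-359307 + (860 + 2*I*√353)) = -(-358447 + 2*I*√353) = 358447 - 2*I*√353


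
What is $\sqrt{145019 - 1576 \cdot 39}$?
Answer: $\sqrt{83555} \approx 289.06$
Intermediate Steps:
$\sqrt{145019 - 1576 \cdot 39} = \sqrt{145019 - 61464} = \sqrt{83555}$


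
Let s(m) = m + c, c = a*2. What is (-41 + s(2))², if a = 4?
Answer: 961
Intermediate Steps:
c = 8 (c = 4*2 = 8)
s(m) = 8 + m (s(m) = m + 8 = 8 + m)
(-41 + s(2))² = (-41 + (8 + 2))² = (-41 + 10)² = (-31)² = 961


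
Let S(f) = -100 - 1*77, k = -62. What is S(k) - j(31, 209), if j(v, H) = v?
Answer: -208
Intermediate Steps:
S(f) = -177 (S(f) = -100 - 77 = -177)
S(k) - j(31, 209) = -177 - 1*31 = -177 - 31 = -208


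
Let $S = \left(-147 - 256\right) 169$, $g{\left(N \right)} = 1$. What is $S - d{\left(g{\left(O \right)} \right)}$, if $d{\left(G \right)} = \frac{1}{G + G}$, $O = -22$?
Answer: $- \frac{136215}{2} \approx -68108.0$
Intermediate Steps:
$d{\left(G \right)} = \frac{1}{2 G}$
$S = -68107$ ($S = \left(-403\right) 169 = -68107$)
$S - d{\left(g{\left(O \right)} \right)} = -68107 - \frac{1}{2 \cdot 1} = -68107 - \frac{1}{2} \cdot 1 = -68107 - \frac{1}{2} = - \frac{136215}{2}$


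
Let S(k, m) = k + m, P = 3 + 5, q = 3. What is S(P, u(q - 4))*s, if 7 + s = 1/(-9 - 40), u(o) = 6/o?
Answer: -688/49 ≈ -14.041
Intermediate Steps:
P = 8
s = -344/49 (s = -7 + 1/(-9 - 40) = -7 + 1/(-49) = -7 - 1/49 = -344/49 ≈ -7.0204)
S(P, u(q - 4))*s = (8 + 6/(3 - 4))*(-344/49) = (8 + 6/(-1))*(-344/49) = (8 + 6*(-1))*(-344/49) = (8 - 6)*(-344/49) = 2*(-344/49) = -688/49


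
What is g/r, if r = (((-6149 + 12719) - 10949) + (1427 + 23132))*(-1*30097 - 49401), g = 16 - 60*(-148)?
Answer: -1112/200533705 ≈ -5.5452e-6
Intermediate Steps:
g = 8896 (g = 16 + 8880 = 8896)
r = -1604269640 (r = ((6570 - 10949) + 24559)*(-30097 - 49401) = (-4379 + 24559)*(-79498) = 20180*(-79498) = -1604269640)
g/r = 8896/(-1604269640) = 8896*(-1/1604269640) = -1112/200533705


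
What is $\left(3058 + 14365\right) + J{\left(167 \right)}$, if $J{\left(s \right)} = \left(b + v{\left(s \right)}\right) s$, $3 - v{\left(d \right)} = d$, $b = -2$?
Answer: $-10299$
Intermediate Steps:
$v{\left(d \right)} = 3 - d$
$J{\left(s \right)} = s \left(1 - s\right)$ ($J{\left(s \right)} = \left(-2 - \left(-3 + s\right)\right) s = \left(1 - s\right) s = s \left(1 - s\right)$)
$\left(3058 + 14365\right) + J{\left(167 \right)} = \left(3058 + 14365\right) + 167 \left(1 - 167\right) = 17423 + 167 \left(1 - 167\right) = 17423 + 167 \left(-166\right) = 17423 - 27722 = -10299$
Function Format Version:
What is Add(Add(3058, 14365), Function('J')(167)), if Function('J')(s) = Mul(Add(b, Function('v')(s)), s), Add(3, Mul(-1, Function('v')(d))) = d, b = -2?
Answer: -10299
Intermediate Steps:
Function('v')(d) = Add(3, Mul(-1, d))
Function('J')(s) = Mul(s, Add(1, Mul(-1, s))) (Function('J')(s) = Mul(Add(-2, Add(3, Mul(-1, s))), s) = Mul(Add(1, Mul(-1, s)), s) = Mul(s, Add(1, Mul(-1, s))))
Add(Add(3058, 14365), Function('J')(167)) = Add(Add(3058, 14365), Mul(167, Add(1, Mul(-1, 167)))) = Add(17423, Mul(167, Add(1, -167))) = Add(17423, Mul(167, -166)) = Add(17423, -27722) = -10299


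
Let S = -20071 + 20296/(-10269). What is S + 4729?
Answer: -157567294/10269 ≈ -15344.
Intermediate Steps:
S = -206129395/10269 (S = -20071 + 20296*(-1/10269) = -20071 - 20296/10269 = -206129395/10269 ≈ -20073.)
S + 4729 = -206129395/10269 + 4729 = -157567294/10269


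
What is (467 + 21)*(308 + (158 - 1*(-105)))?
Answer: 278648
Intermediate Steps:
(467 + 21)*(308 + (158 - 1*(-105))) = 488*(308 + (158 + 105)) = 488*(308 + 263) = 488*571 = 278648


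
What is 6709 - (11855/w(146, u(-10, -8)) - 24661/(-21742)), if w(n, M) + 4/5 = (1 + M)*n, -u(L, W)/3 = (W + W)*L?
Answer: 1821378217111/271521861 ≈ 6708.0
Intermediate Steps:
u(L, W) = -6*L*W (u(L, W) = -3*(W + W)*L = -3*2*W*L = -6*L*W)
w(n, M) = -4/5 + n*(1 + M) (w(n, M) = -4/5 + (1 + M)*n = -4/5 + n*(1 + M))
6709 - (11855/w(146, u(-10, -8)) - 24661/(-21742)) = 6709 - (11855/(-4/5 + 146 - 6*(-10)*(-8)*146) - 24661/(-21742)) = 6709 - (11855/(-4/5 + 146 - 480*146) - 24661*(-1/21742)) = 6709 - (11855/(-4/5 + 146 - 70080) + 3523/3106) = 6709 - (11855/(-349674/5) + 3523/3106) = 6709 - (11855*(-5/349674) + 3523/3106) = 6709 - (-59275/349674 + 3523/3106) = 6709 - 1*261948338/271521861 = 6709 - 261948338/271521861 = 1821378217111/271521861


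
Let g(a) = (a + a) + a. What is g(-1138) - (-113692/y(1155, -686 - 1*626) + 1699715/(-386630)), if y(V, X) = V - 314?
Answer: -212939161069/65031166 ≈ -3274.4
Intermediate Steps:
y(V, X) = -314 + V
g(a) = 3*a (g(a) = 2*a + a = 3*a)
g(-1138) - (-113692/y(1155, -686 - 1*626) + 1699715/(-386630)) = 3*(-1138) - (-113692/(-314 + 1155) + 1699715/(-386630)) = -3414 - (-113692/841 + 1699715*(-1/386630)) = -3414 - (-113692*1/841 - 339943/77326) = -3414 - (-113692/841 - 339943/77326) = -3414 - 1*(-9077239655/65031166) = -3414 + 9077239655/65031166 = -212939161069/65031166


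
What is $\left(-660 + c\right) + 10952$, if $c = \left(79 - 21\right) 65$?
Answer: $14062$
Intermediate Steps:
$c = 3770$ ($c = 58 \cdot 65 = 3770$)
$\left(-660 + c\right) + 10952 = \left(-660 + 3770\right) + 10952 = 3110 + 10952 = 14062$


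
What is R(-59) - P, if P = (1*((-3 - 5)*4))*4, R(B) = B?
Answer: 69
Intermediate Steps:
P = -128 (P = (1*(-8*4))*4 = (1*(-32))*4 = -32*4 = -128)
R(-59) - P = -59 - 1*(-128) = -59 + 128 = 69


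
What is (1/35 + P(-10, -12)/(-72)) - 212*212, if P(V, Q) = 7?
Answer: -113259053/2520 ≈ -44944.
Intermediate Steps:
(1/35 + P(-10, -12)/(-72)) - 212*212 = (1/35 + 7/(-72)) - 212*212 = (1*(1/35) + 7*(-1/72)) - 44944 = (1/35 - 7/72) - 44944 = -173/2520 - 44944 = -113259053/2520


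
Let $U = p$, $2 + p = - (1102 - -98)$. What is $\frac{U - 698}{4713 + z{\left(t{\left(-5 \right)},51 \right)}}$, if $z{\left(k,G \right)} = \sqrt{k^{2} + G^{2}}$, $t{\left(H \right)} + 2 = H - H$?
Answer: $- \frac{2238675}{5552441} + \frac{475 \sqrt{2605}}{5552441} \approx -0.39882$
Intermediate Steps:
$t{\left(H \right)} = -2$ ($t{\left(H \right)} = -2 + \left(H - H\right) = -2 + 0 = -2$)
$p = -1202$ ($p = -2 - \left(1102 - -98\right) = -2 - \left(1102 + 98\right) = -2 - 1200 = -1202$)
$U = -1202$
$z{\left(k,G \right)} = \sqrt{G^{2} + k^{2}}$
$\frac{U - 698}{4713 + z{\left(t{\left(-5 \right)},51 \right)}} = \frac{-1202 - 698}{4713 + \sqrt{51^{2} + \left(-2\right)^{2}}} = - \frac{1900}{4713 + \sqrt{2601 + 4}} = - \frac{1900}{4713 + \sqrt{2605}}$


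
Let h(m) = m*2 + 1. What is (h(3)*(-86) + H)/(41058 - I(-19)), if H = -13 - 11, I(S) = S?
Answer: -626/41077 ≈ -0.015240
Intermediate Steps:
H = -24
h(m) = 1 + 2*m (h(m) = 2*m + 1 = 1 + 2*m)
(h(3)*(-86) + H)/(41058 - I(-19)) = ((1 + 2*3)*(-86) - 24)/(41058 - 1*(-19)) = ((1 + 6)*(-86) - 24)/(41058 + 19) = (7*(-86) - 24)/41077 = (-602 - 24)*(1/41077) = -626*1/41077 = -626/41077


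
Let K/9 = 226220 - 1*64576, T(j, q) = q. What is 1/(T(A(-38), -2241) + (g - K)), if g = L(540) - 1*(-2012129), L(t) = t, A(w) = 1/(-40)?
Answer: 1/555632 ≈ 1.7998e-6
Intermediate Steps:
A(w) = -1/40
K = 1454796 (K = 9*(226220 - 1*64576) = 9*(226220 - 64576) = 9*161644 = 1454796)
g = 2012669 (g = 540 - 1*(-2012129) = 540 + 2012129 = 2012669)
1/(T(A(-38), -2241) + (g - K)) = 1/(-2241 + (2012669 - 1*1454796)) = 1/(-2241 + (2012669 - 1454796)) = 1/(-2241 + 557873) = 1/555632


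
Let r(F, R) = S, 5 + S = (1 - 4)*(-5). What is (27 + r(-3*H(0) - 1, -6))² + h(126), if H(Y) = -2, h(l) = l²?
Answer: 17245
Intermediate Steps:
S = 10 (S = -5 + (1 - 4)*(-5) = -5 - 3*(-5) = -5 + 15 = 10)
r(F, R) = 10
(27 + r(-3*H(0) - 1, -6))² + h(126) = (27 + 10)² + 126² = 37² + 15876 = 1369 + 15876 = 17245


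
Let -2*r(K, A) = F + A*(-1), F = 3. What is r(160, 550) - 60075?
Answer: -119603/2 ≈ -59802.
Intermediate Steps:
r(K, A) = -3/2 + A/2 (r(K, A) = -(3 + A*(-1))/2 = -(3 - A)/2 = -3/2 + A/2)
r(160, 550) - 60075 = (-3/2 + (1/2)*550) - 60075 = (-3/2 + 275) - 60075 = 547/2 - 60075 = -119603/2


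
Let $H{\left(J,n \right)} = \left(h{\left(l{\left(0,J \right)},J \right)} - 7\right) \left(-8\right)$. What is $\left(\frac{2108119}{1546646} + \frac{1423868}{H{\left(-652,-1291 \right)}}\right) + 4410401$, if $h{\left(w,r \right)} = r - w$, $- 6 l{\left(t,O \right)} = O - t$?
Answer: $\frac{7855175762102009}{1780962869} \approx 4.4106 \cdot 10^{6}$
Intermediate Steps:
$l{\left(t,O \right)} = - \frac{O}{6} + \frac{t}{6}$ ($l{\left(t,O \right)} = - \frac{O - t}{6} = - \frac{O}{6} + \frac{t}{6}$)
$H{\left(J,n \right)} = 56 - \frac{28 J}{3}$ ($H{\left(J,n \right)} = \left(\left(J - \left(- \frac{J}{6} + \frac{1}{6} \cdot 0\right)\right) - 7\right) \left(-8\right) = \left(\left(J - \left(- \frac{J}{6} + 0\right)\right) - 7\right) \left(-8\right) = \left(\left(J - - \frac{J}{6}\right) - 7\right) \left(-8\right) = \left(\left(J + \frac{J}{6}\right) - 7\right) \left(-8\right) = \left(\frac{7 J}{6} - 7\right) \left(-8\right) = \left(-7 + \frac{7 J}{6}\right) \left(-8\right) = 56 - \frac{28 J}{3}$)
$\left(\frac{2108119}{1546646} + \frac{1423868}{H{\left(-652,-1291 \right)}}\right) + 4410401 = \left(\frac{2108119}{1546646} + \frac{1423868}{56 - - \frac{18256}{3}}\right) + 4410401 = \left(2108119 \cdot \frac{1}{1546646} + \frac{1423868}{56 + \frac{18256}{3}}\right) + 4410401 = \left(\frac{2108119}{1546646} + \frac{1423868}{\frac{18424}{3}}\right) + 4410401 = \left(\frac{2108119}{1546646} + 1423868 \cdot \frac{3}{18424}\right) + 4410401 = \left(\frac{2108119}{1546646} + \frac{1067901}{4606}\right) + 4410401 = \frac{415343701540}{1780962869} + 4410401 = \frac{7855175762102009}{1780962869}$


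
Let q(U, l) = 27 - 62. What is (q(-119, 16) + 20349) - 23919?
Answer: -3605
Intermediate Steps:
q(U, l) = -35
(q(-119, 16) + 20349) - 23919 = (-35 + 20349) - 23919 = 20314 - 23919 = -3605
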